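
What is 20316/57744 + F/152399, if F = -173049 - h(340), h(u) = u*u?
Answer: -1130967481/733343988 ≈ -1.5422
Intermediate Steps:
h(u) = u**2
F = -288649 (F = -173049 - 1*340**2 = -173049 - 1*115600 = -173049 - 115600 = -288649)
20316/57744 + F/152399 = 20316/57744 - 288649/152399 = 20316*(1/57744) - 288649*1/152399 = 1693/4812 - 288649/152399 = -1130967481/733343988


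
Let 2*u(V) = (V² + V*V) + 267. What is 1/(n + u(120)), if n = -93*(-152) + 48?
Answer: 2/57435 ≈ 3.4822e-5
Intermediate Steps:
u(V) = 267/2 + V² (u(V) = ((V² + V*V) + 267)/2 = ((V² + V²) + 267)/2 = (2*V² + 267)/2 = (267 + 2*V²)/2 = 267/2 + V²)
n = 14184 (n = 14136 + 48 = 14184)
1/(n + u(120)) = 1/(14184 + (267/2 + 120²)) = 1/(14184 + (267/2 + 14400)) = 1/(14184 + 29067/2) = 1/(57435/2) = 2/57435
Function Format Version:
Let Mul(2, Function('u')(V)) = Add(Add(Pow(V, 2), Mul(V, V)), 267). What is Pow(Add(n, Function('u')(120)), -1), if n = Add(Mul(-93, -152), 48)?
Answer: Rational(2, 57435) ≈ 3.4822e-5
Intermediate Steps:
Function('u')(V) = Add(Rational(267, 2), Pow(V, 2)) (Function('u')(V) = Mul(Rational(1, 2), Add(Add(Pow(V, 2), Mul(V, V)), 267)) = Mul(Rational(1, 2), Add(Add(Pow(V, 2), Pow(V, 2)), 267)) = Mul(Rational(1, 2), Add(Mul(2, Pow(V, 2)), 267)) = Mul(Rational(1, 2), Add(267, Mul(2, Pow(V, 2)))) = Add(Rational(267, 2), Pow(V, 2)))
n = 14184 (n = Add(14136, 48) = 14184)
Pow(Add(n, Function('u')(120)), -1) = Pow(Add(14184, Add(Rational(267, 2), Pow(120, 2))), -1) = Pow(Add(14184, Add(Rational(267, 2), 14400)), -1) = Pow(Add(14184, Rational(29067, 2)), -1) = Pow(Rational(57435, 2), -1) = Rational(2, 57435)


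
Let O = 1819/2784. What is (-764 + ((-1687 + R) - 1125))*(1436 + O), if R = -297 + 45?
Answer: -43996073/8 ≈ -5.4995e+6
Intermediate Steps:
O = 1819/2784 (O = 1819*(1/2784) = 1819/2784 ≈ 0.65338)
R = -252
(-764 + ((-1687 + R) - 1125))*(1436 + O) = (-764 + ((-1687 - 252) - 1125))*(1436 + 1819/2784) = (-764 + (-1939 - 1125))*(3999643/2784) = (-764 - 3064)*(3999643/2784) = -3828*3999643/2784 = -43996073/8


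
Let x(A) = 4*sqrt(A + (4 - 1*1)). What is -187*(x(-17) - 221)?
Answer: 41327 - 748*I*sqrt(14) ≈ 41327.0 - 2798.8*I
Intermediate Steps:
x(A) = 4*sqrt(3 + A) (x(A) = 4*sqrt(A + (4 - 1)) = 4*sqrt(A + 3) = 4*sqrt(3 + A))
-187*(x(-17) - 221) = -187*(4*sqrt(3 - 17) - 221) = -187*(4*sqrt(-14) - 221) = -187*(4*(I*sqrt(14)) - 221) = -187*(4*I*sqrt(14) - 221) = -187*(-221 + 4*I*sqrt(14)) = 41327 - 748*I*sqrt(14)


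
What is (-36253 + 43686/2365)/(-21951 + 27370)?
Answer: -85694659/12815935 ≈ -6.6866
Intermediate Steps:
(-36253 + 43686/2365)/(-21951 + 27370) = (-36253 + 43686*(1/2365))/5419 = (-36253 + 43686/2365)*(1/5419) = -85694659/2365*1/5419 = -85694659/12815935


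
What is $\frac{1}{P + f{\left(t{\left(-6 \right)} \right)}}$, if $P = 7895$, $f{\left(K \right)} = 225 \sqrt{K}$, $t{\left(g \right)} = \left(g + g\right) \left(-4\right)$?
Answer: $\frac{1579}{11980205} - \frac{36 \sqrt{3}}{2396041} \approx 0.00010578$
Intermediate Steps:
$t{\left(g \right)} = - 8 g$ ($t{\left(g \right)} = 2 g \left(-4\right) = - 8 g$)
$\frac{1}{P + f{\left(t{\left(-6 \right)} \right)}} = \frac{1}{7895 + 225 \sqrt{\left(-8\right) \left(-6\right)}} = \frac{1}{7895 + 225 \sqrt{48}} = \frac{1}{7895 + 225 \cdot 4 \sqrt{3}} = \frac{1}{7895 + 900 \sqrt{3}}$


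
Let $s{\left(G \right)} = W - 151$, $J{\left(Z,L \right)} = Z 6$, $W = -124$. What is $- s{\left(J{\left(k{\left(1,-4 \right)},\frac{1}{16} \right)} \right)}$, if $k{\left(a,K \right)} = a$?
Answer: $275$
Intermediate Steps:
$J{\left(Z,L \right)} = 6 Z$
$s{\left(G \right)} = -275$ ($s{\left(G \right)} = -124 - 151 = -275$)
$- s{\left(J{\left(k{\left(1,-4 \right)},\frac{1}{16} \right)} \right)} = \left(-1\right) \left(-275\right) = 275$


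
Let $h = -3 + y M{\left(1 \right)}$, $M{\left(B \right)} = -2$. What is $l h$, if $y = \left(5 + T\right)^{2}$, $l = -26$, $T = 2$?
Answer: $2626$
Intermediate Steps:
$y = 49$ ($y = \left(5 + 2\right)^{2} = 7^{2} = 49$)
$h = -101$ ($h = -3 + 49 \left(-2\right) = -3 - 98 = -101$)
$l h = \left(-26\right) \left(-101\right) = 2626$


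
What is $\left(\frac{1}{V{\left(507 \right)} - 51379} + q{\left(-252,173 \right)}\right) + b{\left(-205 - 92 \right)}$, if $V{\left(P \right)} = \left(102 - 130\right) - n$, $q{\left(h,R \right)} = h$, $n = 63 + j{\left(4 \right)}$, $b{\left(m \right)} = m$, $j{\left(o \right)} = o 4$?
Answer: $- \frac{28265815}{51486} \approx -549.0$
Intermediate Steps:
$j{\left(o \right)} = 4 o$
$n = 79$ ($n = 63 + 4 \cdot 4 = 63 + 16 = 79$)
$V{\left(P \right)} = -107$ ($V{\left(P \right)} = \left(102 - 130\right) - 79 = -28 - 79 = -107$)
$\left(\frac{1}{V{\left(507 \right)} - 51379} + q{\left(-252,173 \right)}\right) + b{\left(-205 - 92 \right)} = \left(\frac{1}{-107 - 51379} - 252\right) - 297 = \left(\frac{1}{-51486} - 252\right) - 297 = \left(- \frac{1}{51486} - 252\right) - 297 = - \frac{12974473}{51486} - 297 = - \frac{28265815}{51486}$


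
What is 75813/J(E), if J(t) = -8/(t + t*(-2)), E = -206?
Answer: -7808739/4 ≈ -1.9522e+6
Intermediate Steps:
J(t) = 8/t (J(t) = -8/(t - 2*t) = -8/(-t) = -1/t*(-8) = 8/t)
75813/J(E) = 75813/((8/(-206))) = 75813/((8*(-1/206))) = 75813/(-4/103) = 75813*(-103/4) = -7808739/4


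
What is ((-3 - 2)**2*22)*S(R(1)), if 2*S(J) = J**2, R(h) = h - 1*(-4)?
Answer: 6875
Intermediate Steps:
R(h) = 4 + h (R(h) = h + 4 = 4 + h)
S(J) = J**2/2
((-3 - 2)**2*22)*S(R(1)) = ((-3 - 2)**2*22)*((4 + 1)**2/2) = ((-5)**2*22)*((1/2)*5**2) = (25*22)*((1/2)*25) = 550*(25/2) = 6875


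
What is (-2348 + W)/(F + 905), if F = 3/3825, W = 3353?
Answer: 1281375/1153876 ≈ 1.1105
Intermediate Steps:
F = 1/1275 (F = 3*(1/3825) = 1/1275 ≈ 0.00078431)
(-2348 + W)/(F + 905) = (-2348 + 3353)/(1/1275 + 905) = 1005/(1153876/1275) = 1005*(1275/1153876) = 1281375/1153876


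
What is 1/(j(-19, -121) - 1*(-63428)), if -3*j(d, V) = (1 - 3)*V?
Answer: 3/190042 ≈ 1.5786e-5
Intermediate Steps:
j(d, V) = 2*V/3 (j(d, V) = -(1 - 3)*V/3 = -(-2)*V/3 = 2*V/3)
1/(j(-19, -121) - 1*(-63428)) = 1/((2/3)*(-121) - 1*(-63428)) = 1/(-242/3 + 63428) = 1/(190042/3) = 3/190042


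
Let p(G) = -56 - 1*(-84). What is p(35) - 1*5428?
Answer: -5400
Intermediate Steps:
p(G) = 28 (p(G) = -56 + 84 = 28)
p(35) - 1*5428 = 28 - 1*5428 = 28 - 5428 = -5400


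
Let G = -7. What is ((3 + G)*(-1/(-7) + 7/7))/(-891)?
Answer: 32/6237 ≈ 0.0051307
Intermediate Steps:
((3 + G)*(-1/(-7) + 7/7))/(-891) = ((3 - 7)*(-1/(-7) + 7/7))/(-891) = -4*(-1*(-⅐) + 7*(⅐))*(-1/891) = -4*(⅐ + 1)*(-1/891) = -4*8/7*(-1/891) = -32/7*(-1/891) = 32/6237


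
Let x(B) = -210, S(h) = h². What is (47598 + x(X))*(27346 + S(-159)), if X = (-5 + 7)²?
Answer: 2493888276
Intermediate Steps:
X = 4 (X = 2² = 4)
(47598 + x(X))*(27346 + S(-159)) = (47598 - 210)*(27346 + (-159)²) = 47388*(27346 + 25281) = 47388*52627 = 2493888276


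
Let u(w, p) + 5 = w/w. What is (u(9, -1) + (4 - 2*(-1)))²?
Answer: 4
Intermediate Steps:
u(w, p) = -4 (u(w, p) = -5 + w/w = -5 + 1 = -4)
(u(9, -1) + (4 - 2*(-1)))² = (-4 + (4 - 2*(-1)))² = (-4 + (4 + 2))² = (-4 + 6)² = 2² = 4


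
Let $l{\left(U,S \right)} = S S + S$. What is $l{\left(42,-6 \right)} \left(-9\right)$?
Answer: $-270$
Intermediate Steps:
$l{\left(U,S \right)} = S + S^{2}$ ($l{\left(U,S \right)} = S^{2} + S = S + S^{2}$)
$l{\left(42,-6 \right)} \left(-9\right) = - 6 \left(1 - 6\right) \left(-9\right) = \left(-6\right) \left(-5\right) \left(-9\right) = 30 \left(-9\right) = -270$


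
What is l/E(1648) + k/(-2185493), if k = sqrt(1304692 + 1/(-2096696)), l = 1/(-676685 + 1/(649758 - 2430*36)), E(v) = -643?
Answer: 562278/244651911859847 - sqrt(1433900253153231794)/2291157215564 ≈ -0.00052264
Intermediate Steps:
l = -562278/380485088429 (l = 1/(-676685 + 1/(649758 - 87480)) = 1/(-676685 + 1/562278) = 1/(-380485088429/562278) = -562278/380485088429 ≈ -1.4778e-6)
k = sqrt(1433900253153231794)/1048348 (k = sqrt(1304692 - 1/2096696) = sqrt(2735542497631/2096696) = sqrt(1433900253153231794)/1048348 ≈ 1142.2)
l/E(1648) + k/(-2185493) = -562278/380485088429/(-643) + (sqrt(1433900253153231794)/1048348)/(-2185493) = -562278/380485088429*(-1/643) + (sqrt(1433900253153231794)/1048348)*(-1/2185493) = 562278/244651911859847 - sqrt(1433900253153231794)/2291157215564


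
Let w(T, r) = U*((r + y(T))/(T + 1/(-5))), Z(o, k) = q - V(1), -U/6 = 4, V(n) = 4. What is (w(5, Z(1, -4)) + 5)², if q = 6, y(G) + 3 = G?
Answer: 225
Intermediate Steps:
y(G) = -3 + G
U = -24 (U = -6*4 = -24)
Z(o, k) = 2 (Z(o, k) = 6 - 1*4 = 6 - 4 = 2)
w(T, r) = -24*(-3 + T + r)/(-⅕ + T) (w(T, r) = -24*(r + (-3 + T))/(T + 1/(-5)) = -24*(-3 + T + r)/(T - ⅕) = -24*(-3 + T + r)/(-⅕ + T))
(w(5, Z(1, -4)) + 5)² = (120*(3 - 1*5 - 1*2)/(-1 + 5*5) + 5)² = (120*(3 - 5 - 2)/(-1 + 25) + 5)² = (120*(-4)/24 + 5)² = (120*(1/24)*(-4) + 5)² = (-20 + 5)² = (-15)² = 225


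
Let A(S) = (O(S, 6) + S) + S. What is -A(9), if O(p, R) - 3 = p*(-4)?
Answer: 15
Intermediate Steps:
O(p, R) = 3 - 4*p (O(p, R) = 3 + p*(-4) = 3 - 4*p)
A(S) = 3 - 2*S (A(S) = ((3 - 4*S) + S) + S = (3 - 3*S) + S = 3 - 2*S)
-A(9) = -(3 - 2*9) = -(3 - 18) = -1*(-15) = 15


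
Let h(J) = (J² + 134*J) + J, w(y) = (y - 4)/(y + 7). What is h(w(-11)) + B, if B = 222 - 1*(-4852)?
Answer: 89509/16 ≈ 5594.3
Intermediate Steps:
w(y) = (-4 + y)/(7 + y)
B = 5074 (B = 222 + 4852 = 5074)
h(J) = J² + 135*J
h(w(-11)) + B = ((-4 - 11)/(7 - 11))*(135 + (-4 - 11)/(7 - 11)) + 5074 = (-15/(-4))*(135 - 15/(-4)) + 5074 = (-¼*(-15))*(135 - ¼*(-15)) + 5074 = 15*(135 + 15/4)/4 + 5074 = (15/4)*(555/4) + 5074 = 8325/16 + 5074 = 89509/16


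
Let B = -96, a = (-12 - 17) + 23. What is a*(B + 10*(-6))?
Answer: 936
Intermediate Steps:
a = -6 (a = -29 + 23 = -6)
a*(B + 10*(-6)) = -6*(-96 + 10*(-6)) = -6*(-96 - 60) = -6*(-156) = 936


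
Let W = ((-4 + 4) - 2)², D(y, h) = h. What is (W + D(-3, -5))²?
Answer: 1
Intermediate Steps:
W = 4 (W = (0 - 2)² = (-2)² = 4)
(W + D(-3, -5))² = (4 - 5)² = (-1)² = 1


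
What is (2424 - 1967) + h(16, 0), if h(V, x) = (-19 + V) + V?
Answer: 470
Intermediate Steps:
h(V, x) = -19 + 2*V
(2424 - 1967) + h(16, 0) = (2424 - 1967) + (-19 + 2*16) = 457 + (-19 + 32) = 457 + 13 = 470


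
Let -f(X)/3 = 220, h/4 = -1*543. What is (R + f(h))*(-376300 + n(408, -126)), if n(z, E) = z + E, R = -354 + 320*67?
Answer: -7680543668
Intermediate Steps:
h = -2172 (h = 4*(-1*543) = 4*(-543) = -2172)
f(X) = -660 (f(X) = -3*220 = -660)
R = 21086 (R = -354 + 21440 = 21086)
n(z, E) = E + z
(R + f(h))*(-376300 + n(408, -126)) = (21086 - 660)*(-376300 + (-126 + 408)) = 20426*(-376300 + 282) = 20426*(-376018) = -7680543668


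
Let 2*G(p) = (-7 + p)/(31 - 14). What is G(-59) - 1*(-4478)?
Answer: 76093/17 ≈ 4476.1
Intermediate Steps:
G(p) = -7/34 + p/34 (G(p) = ((-7 + p)/(31 - 14))/2 = ((-7 + p)/17)/2 = ((-7 + p)*(1/17))/2 = (-7/17 + p/17)/2 = -7/34 + p/34)
G(-59) - 1*(-4478) = (-7/34 + (1/34)*(-59)) - 1*(-4478) = (-7/34 - 59/34) + 4478 = -33/17 + 4478 = 76093/17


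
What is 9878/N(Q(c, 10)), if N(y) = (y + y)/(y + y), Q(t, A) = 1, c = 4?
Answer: 9878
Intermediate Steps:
N(y) = 1 (N(y) = (2*y)/((2*y)) = (2*y)*(1/(2*y)) = 1)
9878/N(Q(c, 10)) = 9878/1 = 9878*1 = 9878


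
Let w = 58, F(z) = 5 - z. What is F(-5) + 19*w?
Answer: 1112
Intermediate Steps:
F(-5) + 19*w = (5 - 1*(-5)) + 19*58 = (5 + 5) + 1102 = 10 + 1102 = 1112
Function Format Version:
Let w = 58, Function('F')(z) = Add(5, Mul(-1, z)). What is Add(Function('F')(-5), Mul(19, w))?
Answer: 1112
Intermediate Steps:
Add(Function('F')(-5), Mul(19, w)) = Add(Add(5, Mul(-1, -5)), Mul(19, 58)) = Add(Add(5, 5), 1102) = Add(10, 1102) = 1112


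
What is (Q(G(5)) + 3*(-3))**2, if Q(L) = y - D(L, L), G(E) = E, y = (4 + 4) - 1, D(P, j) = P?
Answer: 49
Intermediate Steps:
y = 7 (y = 8 - 1 = 7)
Q(L) = 7 - L
(Q(G(5)) + 3*(-3))**2 = ((7 - 1*5) + 3*(-3))**2 = ((7 - 5) - 9)**2 = (2 - 9)**2 = (-7)**2 = 49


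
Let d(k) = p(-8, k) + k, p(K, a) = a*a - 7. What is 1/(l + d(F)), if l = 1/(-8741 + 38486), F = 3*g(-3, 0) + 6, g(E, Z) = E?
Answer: -29745/29744 ≈ -1.0000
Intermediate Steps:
p(K, a) = -7 + a² (p(K, a) = a² - 7 = -7 + a²)
F = -3 (F = 3*(-3) + 6 = -9 + 6 = -3)
d(k) = -7 + k + k² (d(k) = (-7 + k²) + k = -7 + k + k²)
l = 1/29745 ≈ 3.3619e-5
1/(l + d(F)) = 1/(1/29745 + (-7 - 3 + (-3)²)) = 1/(1/29745 + (-7 - 3 + 9)) = 1/(1/29745 - 1) = 1/(-29744/29745) = -29745/29744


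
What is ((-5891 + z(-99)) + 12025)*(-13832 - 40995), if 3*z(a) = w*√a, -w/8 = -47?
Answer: -336308818 - 20614952*I*√11 ≈ -3.3631e+8 - 6.8372e+7*I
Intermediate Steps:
w = 376 (w = -8*(-47) = 376)
z(a) = 376*√a/3 (z(a) = (376*√a)/3 = 376*√a/3)
((-5891 + z(-99)) + 12025)*(-13832 - 40995) = ((-5891 + 376*√(-99)/3) + 12025)*(-13832 - 40995) = ((-5891 + 376*(3*I*√11)/3) + 12025)*(-54827) = ((-5891 + 376*I*√11) + 12025)*(-54827) = (6134 + 376*I*√11)*(-54827) = -336308818 - 20614952*I*√11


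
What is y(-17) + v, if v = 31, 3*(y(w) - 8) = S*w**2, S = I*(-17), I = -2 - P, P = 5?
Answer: 34508/3 ≈ 11503.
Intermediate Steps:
I = -7 (I = -2 - 1*5 = -2 - 5 = -7)
S = 119 (S = -7*(-17) = 119)
y(w) = 8 + 119*w**2/3 (y(w) = 8 + (119*w**2)/3 = 8 + 119*w**2/3)
y(-17) + v = (8 + (119/3)*(-17)**2) + 31 = (8 + (119/3)*289) + 31 = (8 + 34391/3) + 31 = 34415/3 + 31 = 34508/3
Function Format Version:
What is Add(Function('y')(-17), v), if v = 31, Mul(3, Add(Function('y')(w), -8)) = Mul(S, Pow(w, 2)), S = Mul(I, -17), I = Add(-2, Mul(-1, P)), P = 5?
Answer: Rational(34508, 3) ≈ 11503.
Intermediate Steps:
I = -7 (I = Add(-2, Mul(-1, 5)) = Add(-2, -5) = -7)
S = 119 (S = Mul(-7, -17) = 119)
Function('y')(w) = Add(8, Mul(Rational(119, 3), Pow(w, 2))) (Function('y')(w) = Add(8, Mul(Rational(1, 3), Mul(119, Pow(w, 2)))) = Add(8, Mul(Rational(119, 3), Pow(w, 2))))
Add(Function('y')(-17), v) = Add(Add(8, Mul(Rational(119, 3), Pow(-17, 2))), 31) = Add(Add(8, Mul(Rational(119, 3), 289)), 31) = Add(Add(8, Rational(34391, 3)), 31) = Add(Rational(34415, 3), 31) = Rational(34508, 3)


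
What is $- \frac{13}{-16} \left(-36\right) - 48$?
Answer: $- \frac{309}{4} \approx -77.25$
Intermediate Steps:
$- \frac{13}{-16} \left(-36\right) - 48 = \left(-13\right) \left(- \frac{1}{16}\right) \left(-36\right) - 48 = \frac{13}{16} \left(-36\right) - 48 = - \frac{117}{4} - 48 = - \frac{309}{4}$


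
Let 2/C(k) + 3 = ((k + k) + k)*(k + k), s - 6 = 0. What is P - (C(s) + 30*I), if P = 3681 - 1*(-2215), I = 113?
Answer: 533776/213 ≈ 2506.0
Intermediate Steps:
s = 6 (s = 6 + 0 = 6)
P = 5896 (P = 3681 + 2215 = 5896)
C(k) = 2/(-3 + 6*k**2) (C(k) = 2/(-3 + ((k + k) + k)*(k + k)) = 2/(-3 + (2*k + k)*(2*k)) = 2/(-3 + (3*k)*(2*k)) = 2/(-3 + 6*k**2))
P - (C(s) + 30*I) = 5896 - (2/(3*(-1 + 2*6**2)) + 30*113) = 5896 - (2/(3*(-1 + 2*36)) + 3390) = 5896 - (2/(3*(-1 + 72)) + 3390) = 5896 - ((2/3)/71 + 3390) = 5896 - ((2/3)*(1/71) + 3390) = 5896 - (2/213 + 3390) = 5896 - 1*722072/213 = 5896 - 722072/213 = 533776/213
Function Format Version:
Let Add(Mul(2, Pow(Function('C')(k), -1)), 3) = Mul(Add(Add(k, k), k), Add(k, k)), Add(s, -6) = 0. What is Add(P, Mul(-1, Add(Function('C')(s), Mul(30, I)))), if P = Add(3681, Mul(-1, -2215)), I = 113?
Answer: Rational(533776, 213) ≈ 2506.0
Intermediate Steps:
s = 6 (s = Add(6, 0) = 6)
P = 5896 (P = Add(3681, 2215) = 5896)
Function('C')(k) = Mul(2, Pow(Add(-3, Mul(6, Pow(k, 2))), -1)) (Function('C')(k) = Mul(2, Pow(Add(-3, Mul(Add(Add(k, k), k), Add(k, k))), -1)) = Mul(2, Pow(Add(-3, Mul(Add(Mul(2, k), k), Mul(2, k))), -1)) = Mul(2, Pow(Add(-3, Mul(Mul(3, k), Mul(2, k))), -1)) = Mul(2, Pow(Add(-3, Mul(6, Pow(k, 2))), -1)))
Add(P, Mul(-1, Add(Function('C')(s), Mul(30, I)))) = Add(5896, Mul(-1, Add(Mul(Rational(2, 3), Pow(Add(-1, Mul(2, Pow(6, 2))), -1)), Mul(30, 113)))) = Add(5896, Mul(-1, Add(Mul(Rational(2, 3), Pow(Add(-1, Mul(2, 36)), -1)), 3390))) = Add(5896, Mul(-1, Add(Mul(Rational(2, 3), Pow(Add(-1, 72), -1)), 3390))) = Add(5896, Mul(-1, Add(Mul(Rational(2, 3), Pow(71, -1)), 3390))) = Add(5896, Mul(-1, Add(Mul(Rational(2, 3), Rational(1, 71)), 3390))) = Add(5896, Mul(-1, Add(Rational(2, 213), 3390))) = Add(5896, Mul(-1, Rational(722072, 213))) = Add(5896, Rational(-722072, 213)) = Rational(533776, 213)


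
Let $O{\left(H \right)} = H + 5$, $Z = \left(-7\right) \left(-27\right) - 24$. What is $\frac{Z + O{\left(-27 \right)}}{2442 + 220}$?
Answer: $\frac{13}{242} \approx 0.053719$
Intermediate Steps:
$Z = 165$ ($Z = 189 - 24 = 165$)
$O{\left(H \right)} = 5 + H$
$\frac{Z + O{\left(-27 \right)}}{2442 + 220} = \frac{165 + \left(5 - 27\right)}{2442 + 220} = \frac{165 - 22}{2662} = 143 \cdot \frac{1}{2662} = \frac{13}{242}$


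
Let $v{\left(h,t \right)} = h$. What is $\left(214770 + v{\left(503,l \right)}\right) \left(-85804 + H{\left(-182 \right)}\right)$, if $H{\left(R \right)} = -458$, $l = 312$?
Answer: $-18569879526$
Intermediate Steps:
$\left(214770 + v{\left(503,l \right)}\right) \left(-85804 + H{\left(-182 \right)}\right) = \left(214770 + 503\right) \left(-85804 - 458\right) = 215273 \left(-86262\right) = -18569879526$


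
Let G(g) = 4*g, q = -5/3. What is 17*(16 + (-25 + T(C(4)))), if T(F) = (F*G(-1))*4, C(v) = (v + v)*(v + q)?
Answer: -15691/3 ≈ -5230.3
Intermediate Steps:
q = -5/3 (q = -5*⅓ = -5/3 ≈ -1.6667)
C(v) = 2*v*(-5/3 + v) (C(v) = (v + v)*(v - 5/3) = (2*v)*(-5/3 + v) = 2*v*(-5/3 + v))
T(F) = -16*F (T(F) = (F*(4*(-1)))*4 = (F*(-4))*4 = -4*F*4 = -16*F)
17*(16 + (-25 + T(C(4)))) = 17*(16 + (-25 - 32*4*(-5 + 3*4)/3)) = 17*(16 + (-25 - 32*4*(-5 + 12)/3)) = 17*(16 + (-25 - 32*4*7/3)) = 17*(16 + (-25 - 16*56/3)) = 17*(16 + (-25 - 896/3)) = 17*(16 - 971/3) = 17*(-923/3) = -15691/3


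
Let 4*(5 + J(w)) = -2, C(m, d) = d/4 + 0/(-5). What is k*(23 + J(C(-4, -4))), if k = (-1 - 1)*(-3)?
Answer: 105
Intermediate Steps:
C(m, d) = d/4 (C(m, d) = d*(¼) + 0*(-⅕) = d/4 + 0 = d/4)
J(w) = -11/2 (J(w) = -5 + (¼)*(-2) = -5 - ½ = -11/2)
k = 6 (k = -2*(-3) = 6)
k*(23 + J(C(-4, -4))) = 6*(23 - 11/2) = 6*(35/2) = 105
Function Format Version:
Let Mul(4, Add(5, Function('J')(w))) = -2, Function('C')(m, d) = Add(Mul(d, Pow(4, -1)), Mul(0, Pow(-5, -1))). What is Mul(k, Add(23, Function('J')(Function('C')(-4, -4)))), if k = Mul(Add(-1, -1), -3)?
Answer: 105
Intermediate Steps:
Function('C')(m, d) = Mul(Rational(1, 4), d) (Function('C')(m, d) = Add(Mul(d, Rational(1, 4)), Mul(0, Rational(-1, 5))) = Add(Mul(Rational(1, 4), d), 0) = Mul(Rational(1, 4), d))
Function('J')(w) = Rational(-11, 2) (Function('J')(w) = Add(-5, Mul(Rational(1, 4), -2)) = Add(-5, Rational(-1, 2)) = Rational(-11, 2))
k = 6 (k = Mul(-2, -3) = 6)
Mul(k, Add(23, Function('J')(Function('C')(-4, -4)))) = Mul(6, Add(23, Rational(-11, 2))) = Mul(6, Rational(35, 2)) = 105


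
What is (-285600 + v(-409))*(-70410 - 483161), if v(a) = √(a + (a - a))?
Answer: 158099877600 - 553571*I*√409 ≈ 1.581e+11 - 1.1195e+7*I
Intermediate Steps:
v(a) = √a (v(a) = √(a + 0) = √a)
(-285600 + v(-409))*(-70410 - 483161) = (-285600 + √(-409))*(-70410 - 483161) = (-285600 + I*√409)*(-553571) = 158099877600 - 553571*I*√409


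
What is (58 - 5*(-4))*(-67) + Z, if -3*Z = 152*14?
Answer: -17806/3 ≈ -5935.3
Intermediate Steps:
Z = -2128/3 (Z = -152*14/3 = -1/3*2128 = -2128/3 ≈ -709.33)
(58 - 5*(-4))*(-67) + Z = (58 - 5*(-4))*(-67) - 2128/3 = (58 + 20)*(-67) - 2128/3 = 78*(-67) - 2128/3 = -5226 - 2128/3 = -17806/3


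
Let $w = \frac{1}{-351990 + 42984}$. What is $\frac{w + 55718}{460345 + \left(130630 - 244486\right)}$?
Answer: $\frac{17217196307}{107067179934} \approx 0.16081$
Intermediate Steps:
$w = - \frac{1}{309006}$ ($w = \frac{1}{-309006} = - \frac{1}{309006} \approx -3.2362 \cdot 10^{-6}$)
$\frac{w + 55718}{460345 + \left(130630 - 244486\right)} = \frac{- \frac{1}{309006} + 55718}{460345 + \left(130630 - 244486\right)} = \frac{17217196307}{309006 \left(460345 - 113856\right)} = \frac{17217196307}{309006 \cdot 346489} = \frac{17217196307}{309006} \cdot \frac{1}{346489} = \frac{17217196307}{107067179934}$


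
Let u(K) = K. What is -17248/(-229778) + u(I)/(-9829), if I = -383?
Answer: 128767783/1129243981 ≈ 0.11403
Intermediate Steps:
-17248/(-229778) + u(I)/(-9829) = -17248/(-229778) - 383/(-9829) = -17248*(-1/229778) - 383*(-1/9829) = 8624/114889 + 383/9829 = 128767783/1129243981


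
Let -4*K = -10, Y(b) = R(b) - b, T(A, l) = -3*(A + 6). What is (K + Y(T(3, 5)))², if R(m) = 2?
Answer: 3969/4 ≈ 992.25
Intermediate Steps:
T(A, l) = -18 - 3*A (T(A, l) = -3*(6 + A) = -18 - 3*A)
Y(b) = 2 - b
K = 5/2 (K = -¼*(-10) = 5/2 ≈ 2.5000)
(K + Y(T(3, 5)))² = (5/2 + (2 - (-18 - 3*3)))² = (5/2 + (2 - (-18 - 9)))² = (5/2 + (2 - 1*(-27)))² = (5/2 + (2 + 27))² = (5/2 + 29)² = (63/2)² = 3969/4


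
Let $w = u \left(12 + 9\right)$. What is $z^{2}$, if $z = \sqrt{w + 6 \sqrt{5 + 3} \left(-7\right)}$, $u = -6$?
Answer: $-126 - 84 \sqrt{2} \approx -244.79$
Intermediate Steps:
$w = -126$ ($w = - 6 \left(12 + 9\right) = \left(-6\right) 21 = -126$)
$z = \sqrt{-126 - 84 \sqrt{2}}$ ($z = \sqrt{-126 + 6 \sqrt{5 + 3} \left(-7\right)} = \sqrt{-126 + 6 \sqrt{8} \left(-7\right)} = \sqrt{-126 + 6 \cdot 2 \sqrt{2} \left(-7\right)} = \sqrt{-126 + 12 \sqrt{2} \left(-7\right)} = \sqrt{-126 - 84 \sqrt{2}} \approx 15.646 i$)
$z^{2} = \left(\sqrt{-126 - 84 \sqrt{2}}\right)^{2} = -126 - 84 \sqrt{2}$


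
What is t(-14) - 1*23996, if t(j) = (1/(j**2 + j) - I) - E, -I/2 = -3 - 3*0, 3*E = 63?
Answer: -4372185/182 ≈ -24023.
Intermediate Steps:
E = 21 (E = (1/3)*63 = 21)
I = 6 (I = -2*(-3 - 3*0) = -2*(-3 + 0) = -2*(-3) = 6)
t(j) = -27 + 1/(j + j**2) (t(j) = (1/(j**2 + j) - 1*6) - 1*21 = (1/(j + j**2) - 6) - 21 = (-6 + 1/(j + j**2)) - 21 = -27 + 1/(j + j**2))
t(-14) - 1*23996 = (1 - 27*(-14) - 27*(-14)**2)/((-14)*(1 - 14)) - 1*23996 = -1/14*(1 + 378 - 27*196)/(-13) - 23996 = -1/14*(-1/13)*(1 + 378 - 5292) - 23996 = -1/14*(-1/13)*(-4913) - 23996 = -4913/182 - 23996 = -4372185/182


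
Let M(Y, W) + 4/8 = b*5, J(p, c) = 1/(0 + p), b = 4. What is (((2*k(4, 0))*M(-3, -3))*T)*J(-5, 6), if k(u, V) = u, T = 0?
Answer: 0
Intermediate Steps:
J(p, c) = 1/p
M(Y, W) = 39/2 (M(Y, W) = -½ + 4*5 = -½ + 20 = 39/2)
(((2*k(4, 0))*M(-3, -3))*T)*J(-5, 6) = (((2*4)*(39/2))*0)/(-5) = ((8*(39/2))*0)*(-⅕) = (156*0)*(-⅕) = 0*(-⅕) = 0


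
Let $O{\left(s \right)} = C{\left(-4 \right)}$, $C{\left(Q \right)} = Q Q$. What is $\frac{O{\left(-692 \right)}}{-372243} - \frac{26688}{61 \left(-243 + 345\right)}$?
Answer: $- \frac{1655753456}{386015991} \approx -4.2893$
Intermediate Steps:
$C{\left(Q \right)} = Q^{2}$
$O{\left(s \right)} = 16$ ($O{\left(s \right)} = \left(-4\right)^{2} = 16$)
$\frac{O{\left(-692 \right)}}{-372243} - \frac{26688}{61 \left(-243 + 345\right)} = \frac{16}{-372243} - \frac{26688}{61 \left(-243 + 345\right)} = 16 \left(- \frac{1}{372243}\right) - \frac{26688}{61 \cdot 102} = - \frac{16}{372243} - \frac{26688}{6222} = - \frac{16}{372243} - \frac{4448}{1037} = - \frac{1655753456}{386015991}$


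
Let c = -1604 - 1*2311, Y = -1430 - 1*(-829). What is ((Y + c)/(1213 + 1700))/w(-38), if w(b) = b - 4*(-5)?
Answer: 2258/26217 ≈ 0.086127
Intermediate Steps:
Y = -601 (Y = -1430 + 829 = -601)
c = -3915 (c = -1604 - 2311 = -3915)
w(b) = 20 + b (w(b) = b + 20 = 20 + b)
((Y + c)/(1213 + 1700))/w(-38) = ((-601 - 3915)/(1213 + 1700))/(20 - 38) = -4516/2913/(-18) = -4516*1/2913*(-1/18) = -4516/2913*(-1/18) = 2258/26217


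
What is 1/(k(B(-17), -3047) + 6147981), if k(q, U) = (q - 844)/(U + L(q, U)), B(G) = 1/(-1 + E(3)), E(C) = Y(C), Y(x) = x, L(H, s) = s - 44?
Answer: 12276/75472616443 ≈ 1.6265e-7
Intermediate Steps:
L(H, s) = -44 + s
E(C) = C
B(G) = 1/2 (B(G) = 1/(-1 + 3) = 1/2)
k(q, U) = (-844 + q)/(-44 + 2*U) (k(q, U) = (q - 844)/(U + (-44 + U)) = (-844 + q)/(-44 + 2*U))
1/(k(B(-17), -3047) + 6147981) = 1/((-844 + 1/2)/(2*(-22 - 3047)) + 6147981) = 1/((1/2)*(-1687/2)/(-3069) + 6147981) = 1/((1/2)*(-1/3069)*(-1687/2) + 6147981) = 1/(1687/12276 + 6147981) = 1/(75472616443/12276) = 12276/75472616443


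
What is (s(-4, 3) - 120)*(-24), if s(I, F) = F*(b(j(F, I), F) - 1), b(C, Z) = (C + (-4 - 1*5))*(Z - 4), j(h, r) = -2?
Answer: 2160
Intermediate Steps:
b(C, Z) = (-9 + C)*(-4 + Z) (b(C, Z) = (C + (-4 - 5))*(-4 + Z) = (C - 9)*(-4 + Z) = (-9 + C)*(-4 + Z))
s(I, F) = F*(43 - 11*F) (s(I, F) = F*((36 - 9*F - 4*(-2) - 2*F) - 1) = F*((36 - 9*F + 8 - 2*F) - 1) = F*((44 - 11*F) - 1) = F*(43 - 11*F))
(s(-4, 3) - 120)*(-24) = (3*(43 - 11*3) - 120)*(-24) = (3*(43 - 33) - 120)*(-24) = (3*10 - 120)*(-24) = (30 - 120)*(-24) = -90*(-24) = 2160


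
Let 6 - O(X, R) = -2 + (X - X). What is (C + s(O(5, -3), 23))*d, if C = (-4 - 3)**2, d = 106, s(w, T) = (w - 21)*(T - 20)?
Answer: 1060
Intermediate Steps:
O(X, R) = 8 (O(X, R) = 6 - (-2 + (X - X)) = 6 - (-2 + 0) = 6 - 1*(-2) = 6 + 2 = 8)
s(w, T) = (-21 + w)*(-20 + T)
C = 49 (C = (-7)**2 = 49)
(C + s(O(5, -3), 23))*d = (49 + (420 - 21*23 - 20*8 + 23*8))*106 = (49 + (420 - 483 - 160 + 184))*106 = (49 - 39)*106 = 10*106 = 1060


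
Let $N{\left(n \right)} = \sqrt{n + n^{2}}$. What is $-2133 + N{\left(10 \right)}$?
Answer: $-2133 + \sqrt{110} \approx -2122.5$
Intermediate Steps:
$-2133 + N{\left(10 \right)} = -2133 + \sqrt{10 \left(1 + 10\right)} = -2133 + \sqrt{10 \cdot 11} = -2133 + \sqrt{110}$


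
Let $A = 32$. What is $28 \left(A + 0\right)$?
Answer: $896$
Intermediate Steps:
$28 \left(A + 0\right) = 28 \left(32 + 0\right) = 28 \cdot 32 = 896$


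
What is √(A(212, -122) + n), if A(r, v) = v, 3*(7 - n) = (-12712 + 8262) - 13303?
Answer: 32*√51/3 ≈ 76.175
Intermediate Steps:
n = 17774/3 (n = 7 - ((-12712 + 8262) - 13303)/3 = 7 - (-4450 - 13303)/3 = 7 - ⅓*(-17753) = 7 + 17753/3 = 17774/3 ≈ 5924.7)
√(A(212, -122) + n) = √(-122 + 17774/3) = √(17408/3) = 32*√51/3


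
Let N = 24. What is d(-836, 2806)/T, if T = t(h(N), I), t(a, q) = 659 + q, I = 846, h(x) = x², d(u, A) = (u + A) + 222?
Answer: 2192/1505 ≈ 1.4565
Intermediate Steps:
d(u, A) = 222 + A + u (d(u, A) = (A + u) + 222 = 222 + A + u)
T = 1505 (T = 659 + 846 = 1505)
d(-836, 2806)/T = (222 + 2806 - 836)/1505 = 2192*(1/1505) = 2192/1505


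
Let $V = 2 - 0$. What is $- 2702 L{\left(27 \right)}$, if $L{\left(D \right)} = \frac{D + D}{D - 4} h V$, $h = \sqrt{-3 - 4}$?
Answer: $- \frac{291816 i \sqrt{7}}{23} \approx - 33568.0 i$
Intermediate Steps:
$V = 2$ ($V = 2 + 0 = 2$)
$h = i \sqrt{7}$ ($h = \sqrt{-7} = i \sqrt{7} \approx 2.6458 i$)
$L{\left(D \right)} = \frac{4 i D \sqrt{7}}{-4 + D}$ ($L{\left(D \right)} = \frac{D + D}{D - 4} i \sqrt{7} \cdot 2 = \frac{2 D}{-4 + D} i \sqrt{7} \cdot 2 = \frac{2 i D \sqrt{7}}{-4 + D} 2 = \frac{4 i D \sqrt{7}}{-4 + D}$)
$- 2702 L{\left(27 \right)} = - 2702 \cdot 4 i 27 \sqrt{7} \frac{1}{-4 + 27} = - 2702 \cdot 4 i 27 \sqrt{7} \cdot \frac{1}{23} = - 2702 \frac{108 i \sqrt{7}}{23} = - \frac{291816 i \sqrt{7}}{23}$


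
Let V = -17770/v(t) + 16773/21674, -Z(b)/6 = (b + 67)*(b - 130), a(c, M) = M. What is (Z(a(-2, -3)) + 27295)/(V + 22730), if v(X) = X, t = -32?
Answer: 13588210864/4037621089 ≈ 3.3654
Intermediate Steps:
Z(b) = -6*(-130 + b)*(67 + b) (Z(b) = -6*(b + 67)*(b - 130) = -6*(67 + b)*(-130 + b) = -6*(-130 + b)*(67 + b))
V = 96420929/173392 (V = -17770/(-32) + 16773/21674 = -17770*(-1/32) + 16773*(1/21674) = 8885/16 + 16773/21674 = 96420929/173392 ≈ 556.09)
(Z(a(-2, -3)) + 27295)/(V + 22730) = ((52260 - 6*(-3)² + 378*(-3)) + 27295)/(96420929/173392 + 22730) = ((52260 - 6*9 - 1134) + 27295)/(4037621089/173392) = ((52260 - 54 - 1134) + 27295)*(173392/4037621089) = (51072 + 27295)*(173392/4037621089) = 78367*(173392/4037621089) = 13588210864/4037621089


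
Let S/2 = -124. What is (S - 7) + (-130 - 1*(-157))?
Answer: -228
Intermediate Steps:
S = -248 (S = 2*(-124) = -248)
(S - 7) + (-130 - 1*(-157)) = (-248 - 7) + (-130 - 1*(-157)) = -255 + (-130 + 157) = -255 + 27 = -228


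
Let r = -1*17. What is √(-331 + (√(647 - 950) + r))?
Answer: √(-348 + I*√303) ≈ 0.4664 + 18.661*I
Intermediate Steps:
r = -17
√(-331 + (√(647 - 950) + r)) = √(-331 + (√(647 - 950) - 17)) = √(-331 + (√(-303) - 17)) = √(-331 + (I*√303 - 17)) = √(-331 + (-17 + I*√303)) = √(-348 + I*√303)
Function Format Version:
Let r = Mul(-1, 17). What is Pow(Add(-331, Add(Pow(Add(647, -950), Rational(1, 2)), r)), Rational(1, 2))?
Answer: Pow(Add(-348, Mul(I, Pow(303, Rational(1, 2)))), Rational(1, 2)) ≈ Add(0.4664, Mul(18.661, I))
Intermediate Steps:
r = -17
Pow(Add(-331, Add(Pow(Add(647, -950), Rational(1, 2)), r)), Rational(1, 2)) = Pow(Add(-331, Add(Pow(Add(647, -950), Rational(1, 2)), -17)), Rational(1, 2)) = Pow(Add(-331, Add(Pow(-303, Rational(1, 2)), -17)), Rational(1, 2)) = Pow(Add(-331, Add(Mul(I, Pow(303, Rational(1, 2))), -17)), Rational(1, 2)) = Pow(Add(-331, Add(-17, Mul(I, Pow(303, Rational(1, 2))))), Rational(1, 2)) = Pow(Add(-348, Mul(I, Pow(303, Rational(1, 2)))), Rational(1, 2))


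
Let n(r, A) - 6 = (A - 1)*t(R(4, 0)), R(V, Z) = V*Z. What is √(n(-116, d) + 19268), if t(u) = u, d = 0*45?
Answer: √19274 ≈ 138.83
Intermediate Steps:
d = 0
n(r, A) = 6 (n(r, A) = 6 + (A - 1)*(4*0) = 6 + (-1 + A)*0 = 6 + 0 = 6)
√(n(-116, d) + 19268) = √(6 + 19268) = √19274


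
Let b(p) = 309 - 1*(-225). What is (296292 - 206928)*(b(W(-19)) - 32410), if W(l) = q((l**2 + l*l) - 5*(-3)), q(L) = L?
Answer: -2848566864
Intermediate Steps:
W(l) = 15 + 2*l**2 (W(l) = (l**2 + l*l) - 5*(-3) = (l**2 + l**2) + 15 = 2*l**2 + 15 = 15 + 2*l**2)
b(p) = 534 (b(p) = 309 + 225 = 534)
(296292 - 206928)*(b(W(-19)) - 32410) = (296292 - 206928)*(534 - 32410) = 89364*(-31876) = -2848566864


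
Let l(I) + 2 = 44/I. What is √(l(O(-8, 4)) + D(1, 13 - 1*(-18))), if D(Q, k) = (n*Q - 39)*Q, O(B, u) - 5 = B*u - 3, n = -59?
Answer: I*√22830/15 ≈ 10.073*I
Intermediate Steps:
O(B, u) = 2 + B*u (O(B, u) = 5 + (B*u - 3) = 5 + (-3 + B*u) = 2 + B*u)
l(I) = -2 + 44/I
D(Q, k) = Q*(-39 - 59*Q) (D(Q, k) = (-59*Q - 39)*Q = (-39 - 59*Q)*Q = Q*(-39 - 59*Q))
√(l(O(-8, 4)) + D(1, 13 - 1*(-18))) = √((-2 + 44/(2 - 8*4)) + 1*(-39 - 59*1)) = √((-2 + 44/(2 - 32)) + 1*(-39 - 59)) = √((-2 + 44/(-30)) + 1*(-98)) = √((-2 + 44*(-1/30)) - 98) = √((-2 - 22/15) - 98) = √(-52/15 - 98) = √(-1522/15) = I*√22830/15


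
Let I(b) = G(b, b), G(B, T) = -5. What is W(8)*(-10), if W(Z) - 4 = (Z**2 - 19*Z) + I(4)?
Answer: 890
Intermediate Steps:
I(b) = -5
W(Z) = -1 + Z**2 - 19*Z (W(Z) = 4 + ((Z**2 - 19*Z) - 5) = 4 + (-5 + Z**2 - 19*Z) = -1 + Z**2 - 19*Z)
W(8)*(-10) = (-1 + 8**2 - 19*8)*(-10) = (-1 + 64 - 152)*(-10) = -89*(-10) = 890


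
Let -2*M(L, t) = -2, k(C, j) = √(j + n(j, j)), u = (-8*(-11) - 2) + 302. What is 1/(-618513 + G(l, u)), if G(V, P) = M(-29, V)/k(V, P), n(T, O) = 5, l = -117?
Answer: -243075609/150345424149416 - √393/150345424149416 ≈ -1.6168e-6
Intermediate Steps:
u = 388 (u = (88 - 2) + 302 = 86 + 302 = 388)
k(C, j) = √(5 + j) (k(C, j) = √(j + 5) = √(5 + j))
M(L, t) = 1 (M(L, t) = -½*(-2) = 1)
G(V, P) = (5 + P)^(-½) (G(V, P) = 1/√(5 + P) = (5 + P)^(-½))
1/(-618513 + G(l, u)) = 1/(-618513 + (5 + 388)^(-½)) = 1/(-618513 + 393^(-½)) = 1/(-618513 + √393/393)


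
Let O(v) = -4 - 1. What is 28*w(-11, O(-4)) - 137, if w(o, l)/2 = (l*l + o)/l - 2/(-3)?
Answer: -3847/15 ≈ -256.47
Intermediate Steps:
O(v) = -5
w(o, l) = 4/3 + 2*(o + l²)/l (w(o, l) = 2*((l*l + o)/l - 2/(-3)) = 2*((l² + o)/l - 2*(-⅓)) = 2*((o + l²)/l + ⅔) = 2*(⅔ + (o + l²)/l) = 4/3 + 2*(o + l²)/l)
28*w(-11, O(-4)) - 137 = 28*(4/3 + 2*(-5) + 2*(-11)/(-5)) - 137 = 28*(4/3 - 10 + 2*(-11)*(-⅕)) - 137 = 28*(4/3 - 10 + 22/5) - 137 = 28*(-64/15) - 137 = -1792/15 - 137 = -3847/15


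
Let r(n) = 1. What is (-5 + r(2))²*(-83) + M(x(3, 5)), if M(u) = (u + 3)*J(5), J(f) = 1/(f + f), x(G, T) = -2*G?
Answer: -13283/10 ≈ -1328.3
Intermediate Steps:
J(f) = 1/(2*f)
M(u) = 3/10 + u/10 (M(u) = (u + 3)*((½)/5) = (3 + u)*((½)*(⅕)) = (3 + u)*(⅒) = 3/10 + u/10)
(-5 + r(2))²*(-83) + M(x(3, 5)) = (-5 + 1)²*(-83) + (3/10 + (-2*3)/10) = (-4)²*(-83) + (3/10 + (⅒)*(-6)) = 16*(-83) + (3/10 - ⅗) = -1328 - 3/10 = -13283/10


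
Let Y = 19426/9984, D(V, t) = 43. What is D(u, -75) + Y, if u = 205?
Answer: 224369/4992 ≈ 44.946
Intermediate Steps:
Y = 9713/4992 (Y = 19426*(1/9984) = 9713/4992 ≈ 1.9457)
D(u, -75) + Y = 43 + 9713/4992 = 224369/4992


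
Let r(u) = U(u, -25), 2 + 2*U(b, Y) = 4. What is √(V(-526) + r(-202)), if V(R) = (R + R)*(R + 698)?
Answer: I*√180943 ≈ 425.37*I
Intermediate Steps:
V(R) = 2*R*(698 + R) (V(R) = (2*R)*(698 + R) = 2*R*(698 + R))
U(b, Y) = 1 (U(b, Y) = -1 + (½)*4 = -1 + 2 = 1)
r(u) = 1
√(V(-526) + r(-202)) = √(2*(-526)*(698 - 526) + 1) = √(2*(-526)*172 + 1) = √(-180944 + 1) = √(-180943) = I*√180943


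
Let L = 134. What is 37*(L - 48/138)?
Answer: 113738/23 ≈ 4945.1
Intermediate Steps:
37*(L - 48/138) = 37*(134 - 48/138) = 37*(134 - 48*1/138) = 37*(134 - 8/23) = 37*(3074/23) = 113738/23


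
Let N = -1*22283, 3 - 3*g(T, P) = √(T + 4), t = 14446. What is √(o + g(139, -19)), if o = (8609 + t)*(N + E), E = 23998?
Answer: √(355853934 - 3*√143)/3 ≈ 6288.0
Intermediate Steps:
g(T, P) = 1 - √(4 + T)/3 (g(T, P) = 1 - √(T + 4)/3 = 1 - √(4 + T)/3)
N = -22283
o = 39539325 (o = (8609 + 14446)*(-22283 + 23998) = 23055*1715 = 39539325)
√(o + g(139, -19)) = √(39539325 + (1 - √(4 + 139)/3)) = √(39539325 + (1 - √143/3)) = √(39539326 - √143/3)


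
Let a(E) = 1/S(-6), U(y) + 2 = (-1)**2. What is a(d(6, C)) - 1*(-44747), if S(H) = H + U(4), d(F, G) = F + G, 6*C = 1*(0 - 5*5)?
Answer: 313228/7 ≈ 44747.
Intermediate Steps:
U(y) = -1 (U(y) = -2 + (-1)**2 = -2 + 1 = -1)
C = -25/6 (C = (1*(0 - 5*5))/6 = (1*(0 - 25))/6 = (1*(-25))/6 = (1/6)*(-25) = -25/6 ≈ -4.1667)
S(H) = -1 + H (S(H) = H - 1 = -1 + H)
a(E) = -1/7 (a(E) = 1/(-1 - 6) = 1/(-7) = -1/7)
a(d(6, C)) - 1*(-44747) = -1/7 - 1*(-44747) = -1/7 + 44747 = 313228/7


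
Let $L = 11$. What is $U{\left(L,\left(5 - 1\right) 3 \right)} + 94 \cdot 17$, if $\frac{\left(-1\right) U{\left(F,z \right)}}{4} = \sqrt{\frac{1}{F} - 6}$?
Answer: $1598 - \frac{4 i \sqrt{715}}{11} \approx 1598.0 - 9.7234 i$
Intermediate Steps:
$U{\left(F,z \right)} = - 4 \sqrt{-6 + \frac{1}{F}}$ ($U{\left(F,z \right)} = - 4 \sqrt{\frac{1}{F} - 6} = - 4 \sqrt{-6 + \frac{1}{F}}$)
$U{\left(L,\left(5 - 1\right) 3 \right)} + 94 \cdot 17 = - 4 \sqrt{-6 + \frac{1}{11}} + 94 \cdot 17 = - 4 \sqrt{-6 + \frac{1}{11}} + 1598 = - 4 \sqrt{- \frac{65}{11}} + 1598 = - 4 \frac{i \sqrt{715}}{11} + 1598 = - \frac{4 i \sqrt{715}}{11} + 1598 = 1598 - \frac{4 i \sqrt{715}}{11}$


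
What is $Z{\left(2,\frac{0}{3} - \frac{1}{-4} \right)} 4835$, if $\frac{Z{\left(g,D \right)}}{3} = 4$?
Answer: $58020$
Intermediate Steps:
$Z{\left(g,D \right)} = 12$ ($Z{\left(g,D \right)} = 3 \cdot 4 = 12$)
$Z{\left(2,\frac{0}{3} - \frac{1}{-4} \right)} 4835 = 12 \cdot 4835 = 58020$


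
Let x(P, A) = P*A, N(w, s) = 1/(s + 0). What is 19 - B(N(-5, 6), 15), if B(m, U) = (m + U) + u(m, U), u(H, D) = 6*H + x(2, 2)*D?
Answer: -343/6 ≈ -57.167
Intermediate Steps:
N(w, s) = 1/s
x(P, A) = A*P
u(H, D) = 4*D + 6*H (u(H, D) = 6*H + (2*2)*D = 6*H + 4*D = 4*D + 6*H)
B(m, U) = 5*U + 7*m (B(m, U) = (m + U) + (4*U + 6*m) = (U + m) + (4*U + 6*m) = 5*U + 7*m)
19 - B(N(-5, 6), 15) = 19 - (5*15 + 7/6) = 19 - (75 + 7*(⅙)) = 19 - (75 + 7/6) = 19 - 1*457/6 = 19 - 457/6 = -343/6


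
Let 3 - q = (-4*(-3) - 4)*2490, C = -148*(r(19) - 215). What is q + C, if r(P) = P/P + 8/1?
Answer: 10571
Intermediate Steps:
r(P) = 9 (r(P) = 1 + 8*1 = 1 + 8 = 9)
C = 30488 (C = -148*(9 - 215) = -148*(-206) = 30488)
q = -19917 (q = 3 - (-4*(-3) - 4)*2490 = 3 - (12 - 4)*2490 = 3 - 8*2490 = 3 - 1*19920 = 3 - 19920 = -19917)
q + C = -19917 + 30488 = 10571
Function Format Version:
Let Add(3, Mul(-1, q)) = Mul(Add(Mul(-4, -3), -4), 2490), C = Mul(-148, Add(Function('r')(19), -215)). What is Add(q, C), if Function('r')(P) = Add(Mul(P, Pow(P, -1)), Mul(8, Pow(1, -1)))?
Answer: 10571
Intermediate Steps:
Function('r')(P) = 9 (Function('r')(P) = Add(1, Mul(8, 1)) = Add(1, 8) = 9)
C = 30488 (C = Mul(-148, Add(9, -215)) = Mul(-148, -206) = 30488)
q = -19917 (q = Add(3, Mul(-1, Mul(Add(Mul(-4, -3), -4), 2490))) = Add(3, Mul(-1, Mul(Add(12, -4), 2490))) = Add(3, Mul(-1, Mul(8, 2490))) = Add(3, Mul(-1, 19920)) = Add(3, -19920) = -19917)
Add(q, C) = Add(-19917, 30488) = 10571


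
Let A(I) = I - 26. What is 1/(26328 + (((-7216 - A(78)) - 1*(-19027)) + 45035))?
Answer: 1/83122 ≈ 1.2031e-5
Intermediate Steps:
A(I) = -26 + I
1/(26328 + (((-7216 - A(78)) - 1*(-19027)) + 45035)) = 1/(26328 + (((-7216 - (-26 + 78)) - 1*(-19027)) + 45035)) = 1/(26328 + (((-7216 - 1*52) + 19027) + 45035)) = 1/(26328 + (((-7216 - 52) + 19027) + 45035)) = 1/(26328 + ((-7268 + 19027) + 45035)) = 1/(26328 + (11759 + 45035)) = 1/(26328 + 56794) = 1/83122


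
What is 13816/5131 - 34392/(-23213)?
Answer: 497176160/119105903 ≈ 4.1742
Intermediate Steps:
13816/5131 - 34392/(-23213) = 13816*(1/5131) - 34392*(-1/23213) = 13816/5131 + 34392/23213 = 497176160/119105903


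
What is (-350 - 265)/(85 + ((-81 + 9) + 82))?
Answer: -123/19 ≈ -6.4737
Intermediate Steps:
(-350 - 265)/(85 + ((-81 + 9) + 82)) = -615/(85 + (-72 + 82)) = -615/(85 + 10) = -615/95 = -615*1/95 = -123/19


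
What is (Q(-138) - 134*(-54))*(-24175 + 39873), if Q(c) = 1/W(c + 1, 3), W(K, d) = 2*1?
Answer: 113598577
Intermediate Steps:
W(K, d) = 2
Q(c) = 1/2
(Q(-138) - 134*(-54))*(-24175 + 39873) = (1/2 - 134*(-54))*(-24175 + 39873) = (1/2 + 7236)*15698 = (14473/2)*15698 = 113598577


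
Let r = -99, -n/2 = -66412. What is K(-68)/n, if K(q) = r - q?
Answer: -31/132824 ≈ -0.00023339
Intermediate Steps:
n = 132824 (n = -2*(-66412) = 132824)
K(q) = -99 - q
K(-68)/n = (-99 - 1*(-68))/132824 = (-99 + 68)*(1/132824) = -31*1/132824 = -31/132824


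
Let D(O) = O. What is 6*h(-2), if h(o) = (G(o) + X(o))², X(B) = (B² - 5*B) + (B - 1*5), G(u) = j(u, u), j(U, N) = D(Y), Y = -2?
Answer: 150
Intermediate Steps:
j(U, N) = -2
G(u) = -2
X(B) = -5 + B² - 4*B (X(B) = (B² - 5*B) + (B - 5) = (B² - 5*B) + (-5 + B) = -5 + B² - 4*B)
h(o) = (-7 + o² - 4*o)² (h(o) = (-2 + (-5 + o² - 4*o))² = (-7 + o² - 4*o)²)
6*h(-2) = 6*(7 - 1*(-2)² + 4*(-2))² = 6*(7 - 1*4 - 8)² = 6*(7 - 4 - 8)² = 6*(-5)² = 6*25 = 150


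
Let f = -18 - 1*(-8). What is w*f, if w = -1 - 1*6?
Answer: 70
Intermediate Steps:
f = -10 (f = -18 + 8 = -10)
w = -7 (w = -1 - 6 = -7)
w*f = -7*(-10) = 70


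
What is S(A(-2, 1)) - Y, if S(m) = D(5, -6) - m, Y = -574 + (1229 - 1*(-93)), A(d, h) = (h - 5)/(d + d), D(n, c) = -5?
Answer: -754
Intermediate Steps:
A(d, h) = (-5 + h)/(2*d) (A(d, h) = (-5 + h)/((2*d)) = (-5 + h)*(1/(2*d)) = (-5 + h)/(2*d))
Y = 748 (Y = -574 + (1229 + 93) = -574 + 1322 = 748)
S(m) = -5 - m
S(A(-2, 1)) - Y = (-5 - (-5 + 1)/(2*(-2))) - 1*748 = (-5 - (-1)*(-4)/(2*2)) - 748 = (-5 - 1*1) - 748 = (-5 - 1) - 748 = -6 - 748 = -754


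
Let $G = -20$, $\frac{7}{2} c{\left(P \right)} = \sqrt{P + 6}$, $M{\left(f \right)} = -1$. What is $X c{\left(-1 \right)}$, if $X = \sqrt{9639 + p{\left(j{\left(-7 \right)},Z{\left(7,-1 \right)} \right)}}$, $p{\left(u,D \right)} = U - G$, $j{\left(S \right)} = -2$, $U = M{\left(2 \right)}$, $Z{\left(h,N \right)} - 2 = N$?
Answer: $\frac{2 \sqrt{48290}}{7} \approx 62.786$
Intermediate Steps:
$Z{\left(h,N \right)} = 2 + N$
$U = -1$
$c{\left(P \right)} = \frac{2 \sqrt{6 + P}}{7}$ ($c{\left(P \right)} = \frac{2 \sqrt{P + 6}}{7} = \frac{2 \sqrt{6 + P}}{7}$)
$p{\left(u,D \right)} = 19$ ($p{\left(u,D \right)} = -1 - -20 = -1 + 20 = 19$)
$X = \sqrt{9658}$ ($X = \sqrt{9639 + 19} = \sqrt{9658} \approx 98.275$)
$X c{\left(-1 \right)} = \sqrt{9658} \frac{2 \sqrt{6 - 1}}{7} = \sqrt{9658} \frac{2 \sqrt{5}}{7} = \frac{2 \sqrt{48290}}{7}$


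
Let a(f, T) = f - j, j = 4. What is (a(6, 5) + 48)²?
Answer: 2500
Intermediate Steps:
a(f, T) = -4 + f (a(f, T) = f - 1*4 = f - 4 = -4 + f)
(a(6, 5) + 48)² = ((-4 + 6) + 48)² = (2 + 48)² = 50² = 2500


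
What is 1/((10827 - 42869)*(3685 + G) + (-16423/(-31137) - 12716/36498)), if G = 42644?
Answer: -5739587/8520266626605547 ≈ -6.7364e-10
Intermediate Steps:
1/((10827 - 42869)*(3685 + G) + (-16423/(-31137) - 12716/36498)) = 1/((10827 - 42869)*(3685 + 42644) + (-16423/(-31137) - 12716/36498)) = 1/(-32042*46329 + (-16423*(-1/31137) - 12716*1/36498)) = 1/(-1484473818 + (16423/31137 - 578/1659)) = 1/(-1484473818 + 1027619/5739587) = 1/(-8520266626605547/5739587) = -5739587/8520266626605547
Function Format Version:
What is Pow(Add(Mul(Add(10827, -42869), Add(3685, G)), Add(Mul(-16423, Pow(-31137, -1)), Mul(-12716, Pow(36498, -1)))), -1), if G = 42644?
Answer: Rational(-5739587, 8520266626605547) ≈ -6.7364e-10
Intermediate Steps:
Pow(Add(Mul(Add(10827, -42869), Add(3685, G)), Add(Mul(-16423, Pow(-31137, -1)), Mul(-12716, Pow(36498, -1)))), -1) = Pow(Add(Mul(Add(10827, -42869), Add(3685, 42644)), Add(Mul(-16423, Pow(-31137, -1)), Mul(-12716, Pow(36498, -1)))), -1) = Pow(Add(Mul(-32042, 46329), Add(Mul(-16423, Rational(-1, 31137)), Mul(-12716, Rational(1, 36498)))), -1) = Pow(Add(-1484473818, Add(Rational(16423, 31137), Rational(-578, 1659))), -1) = Pow(Add(-1484473818, Rational(1027619, 5739587)), -1) = Pow(Rational(-8520266626605547, 5739587), -1) = Rational(-5739587, 8520266626605547)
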